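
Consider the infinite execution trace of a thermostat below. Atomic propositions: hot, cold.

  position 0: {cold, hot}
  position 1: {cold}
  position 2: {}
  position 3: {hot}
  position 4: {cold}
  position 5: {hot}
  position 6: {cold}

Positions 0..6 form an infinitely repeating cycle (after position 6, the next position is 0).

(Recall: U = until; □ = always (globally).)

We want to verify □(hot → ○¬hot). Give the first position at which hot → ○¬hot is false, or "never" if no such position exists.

hot → ○¬hot holds at every position 0..6, and those are all the positions the trace ever visits, so the invariant □(hot → ○¬hot) is never violated.

never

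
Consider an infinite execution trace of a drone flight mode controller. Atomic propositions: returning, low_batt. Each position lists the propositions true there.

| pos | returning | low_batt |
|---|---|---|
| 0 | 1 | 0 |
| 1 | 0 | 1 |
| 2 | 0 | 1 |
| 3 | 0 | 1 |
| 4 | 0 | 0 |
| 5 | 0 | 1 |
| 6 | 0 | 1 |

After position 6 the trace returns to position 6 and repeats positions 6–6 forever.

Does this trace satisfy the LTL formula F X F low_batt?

X F low_batt holds at position 0, which is reachable from 0, so F X F low_batt holds.

Holds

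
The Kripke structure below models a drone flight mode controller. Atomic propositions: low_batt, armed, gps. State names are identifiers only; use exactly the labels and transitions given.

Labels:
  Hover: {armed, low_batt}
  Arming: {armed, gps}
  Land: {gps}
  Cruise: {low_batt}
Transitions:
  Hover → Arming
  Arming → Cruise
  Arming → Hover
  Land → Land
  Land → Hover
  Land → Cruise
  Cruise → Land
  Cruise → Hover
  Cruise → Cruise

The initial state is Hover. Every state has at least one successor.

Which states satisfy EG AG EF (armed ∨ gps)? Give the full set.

States satisfying AG EF (armed ∨ gps): {Hover, Arming, Land, Cruise}.
States satisfying EG AG EF (armed ∨ gps): {Hover, Arming, Land, Cruise}.

{Hover, Arming, Land, Cruise}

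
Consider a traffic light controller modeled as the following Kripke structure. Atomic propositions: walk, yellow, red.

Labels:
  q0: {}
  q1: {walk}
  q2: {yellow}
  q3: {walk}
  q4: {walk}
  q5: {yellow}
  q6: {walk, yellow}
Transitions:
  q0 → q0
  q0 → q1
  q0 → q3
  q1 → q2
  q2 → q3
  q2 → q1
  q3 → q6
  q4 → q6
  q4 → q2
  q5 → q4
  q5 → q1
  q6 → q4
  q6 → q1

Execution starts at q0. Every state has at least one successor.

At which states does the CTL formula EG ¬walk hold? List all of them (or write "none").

{q0}

States satisfying ¬walk: {q0, q2, q5}.
States satisfying EG ¬walk: {q0}.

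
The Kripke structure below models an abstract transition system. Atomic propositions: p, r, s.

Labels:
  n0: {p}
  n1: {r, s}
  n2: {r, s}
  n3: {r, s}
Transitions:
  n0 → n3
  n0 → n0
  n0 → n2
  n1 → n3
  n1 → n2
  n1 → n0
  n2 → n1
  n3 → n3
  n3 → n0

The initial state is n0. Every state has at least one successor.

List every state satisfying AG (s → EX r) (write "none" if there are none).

{n0, n1, n2, n3}

States satisfying s → EX r: {n0, n1, n2, n3}.
States satisfying AG (s → EX r): {n0, n1, n2, n3}.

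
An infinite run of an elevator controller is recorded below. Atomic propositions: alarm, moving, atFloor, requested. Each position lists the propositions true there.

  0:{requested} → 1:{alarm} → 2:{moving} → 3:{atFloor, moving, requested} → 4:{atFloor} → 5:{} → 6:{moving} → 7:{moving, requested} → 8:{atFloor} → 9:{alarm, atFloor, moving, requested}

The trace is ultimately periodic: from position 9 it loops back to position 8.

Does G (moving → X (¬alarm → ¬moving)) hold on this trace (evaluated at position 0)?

moving → X (¬alarm → ¬moving) must hold at every position from 0 onward. It fails at position 2, so G (moving → X (¬alarm → ¬moving)) is false.
Positions where moving holds: 2, 3, 6, 7, 9.
Check X (¬alarm → ¬moving) at each: 2→fails, 3→ok, 6→fails, 7→ok, 9→ok.

Does not hold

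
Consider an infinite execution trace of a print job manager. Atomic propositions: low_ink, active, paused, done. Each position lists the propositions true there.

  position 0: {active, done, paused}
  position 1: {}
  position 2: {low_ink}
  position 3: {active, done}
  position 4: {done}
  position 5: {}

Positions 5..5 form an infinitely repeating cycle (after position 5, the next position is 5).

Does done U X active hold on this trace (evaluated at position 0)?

Violated

Walking from position 0: at position 1, X active has not yet held and done fails, so done U X active is false.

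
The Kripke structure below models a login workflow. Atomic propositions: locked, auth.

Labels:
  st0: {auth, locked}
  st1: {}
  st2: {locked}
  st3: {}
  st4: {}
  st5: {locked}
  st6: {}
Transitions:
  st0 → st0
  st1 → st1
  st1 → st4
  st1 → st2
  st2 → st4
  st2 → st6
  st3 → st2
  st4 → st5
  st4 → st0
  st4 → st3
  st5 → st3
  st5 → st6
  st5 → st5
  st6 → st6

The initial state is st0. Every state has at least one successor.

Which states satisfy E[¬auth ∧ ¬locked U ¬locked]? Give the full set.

{st1, st3, st4, st6}

States satisfying ¬auth ∧ ¬locked: {st1, st3, st4, st6}.
States satisfying ¬locked: {st1, st3, st4, st6}.
States satisfying E[¬auth ∧ ¬locked U ¬locked]: {st1, st3, st4, st6}.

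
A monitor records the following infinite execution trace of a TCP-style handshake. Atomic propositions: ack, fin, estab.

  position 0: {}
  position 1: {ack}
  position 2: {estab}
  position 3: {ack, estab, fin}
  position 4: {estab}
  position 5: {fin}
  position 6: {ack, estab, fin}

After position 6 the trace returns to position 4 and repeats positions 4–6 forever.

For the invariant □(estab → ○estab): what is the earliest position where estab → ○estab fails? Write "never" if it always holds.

4

Check estab → ○estab at each position in order: 0 ✓, 1 ✓, 2 ✓, 3 ✓.
At position 4 the labels are {estab} and the next position 5 has {fin}, so estab → ○estab is false there. This is the first violation.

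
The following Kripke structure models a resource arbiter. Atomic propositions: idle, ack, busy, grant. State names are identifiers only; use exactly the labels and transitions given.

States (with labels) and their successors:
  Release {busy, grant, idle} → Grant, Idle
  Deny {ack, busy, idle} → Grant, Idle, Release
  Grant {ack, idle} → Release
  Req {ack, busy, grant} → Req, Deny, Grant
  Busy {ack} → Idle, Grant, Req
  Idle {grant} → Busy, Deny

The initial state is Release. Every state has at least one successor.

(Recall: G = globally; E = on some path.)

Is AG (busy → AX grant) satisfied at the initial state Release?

Violated

States satisfying busy → AX grant: {Grant, Busy, Idle}.
States satisfying AG (busy → AX grant): ∅.
Deny is reachable from Release and violates busy → AX grant, so AG fails at Release.
Release ∉ Sat(AG (busy → AX grant)).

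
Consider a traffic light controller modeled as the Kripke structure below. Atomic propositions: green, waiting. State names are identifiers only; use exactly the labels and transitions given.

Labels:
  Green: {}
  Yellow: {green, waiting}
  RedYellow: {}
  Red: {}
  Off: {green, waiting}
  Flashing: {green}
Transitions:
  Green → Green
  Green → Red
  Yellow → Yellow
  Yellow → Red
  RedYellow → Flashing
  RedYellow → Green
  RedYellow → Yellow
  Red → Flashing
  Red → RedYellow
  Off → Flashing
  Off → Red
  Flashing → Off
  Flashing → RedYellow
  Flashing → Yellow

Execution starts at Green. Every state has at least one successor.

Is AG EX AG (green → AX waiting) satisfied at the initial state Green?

States satisfying EX AG (green → AX waiting): ∅.
States satisfying AG EX AG (green → AX waiting): ∅.
Flashing is reachable from Green and violates EX AG (green → AX waiting), so AG fails at Green.
Green ∉ Sat(AG EX AG (green → AX waiting)).

Does not hold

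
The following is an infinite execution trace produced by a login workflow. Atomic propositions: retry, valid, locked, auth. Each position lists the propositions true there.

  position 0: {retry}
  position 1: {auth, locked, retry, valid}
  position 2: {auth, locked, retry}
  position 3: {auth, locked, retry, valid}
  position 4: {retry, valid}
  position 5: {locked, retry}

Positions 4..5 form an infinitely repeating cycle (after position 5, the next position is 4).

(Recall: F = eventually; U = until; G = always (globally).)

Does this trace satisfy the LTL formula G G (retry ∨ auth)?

Yes

G (retry ∨ auth) holds at every position 0..5, and those are all positions ever visited, so G G (retry ∨ auth) holds.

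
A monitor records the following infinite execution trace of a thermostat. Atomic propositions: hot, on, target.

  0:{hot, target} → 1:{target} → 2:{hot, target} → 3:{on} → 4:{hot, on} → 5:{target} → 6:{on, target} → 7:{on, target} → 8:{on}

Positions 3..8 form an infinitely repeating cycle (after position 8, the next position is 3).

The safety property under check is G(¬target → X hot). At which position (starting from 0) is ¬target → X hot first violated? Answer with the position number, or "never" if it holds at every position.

Check ¬target → X hot at each position in order: 0 ✓, 1 ✓, 2 ✓, 3 ✓.
At position 4 the labels are {hot, on} and the next position 5 has {target}, so ¬target → X hot is false there. This is the first violation.

4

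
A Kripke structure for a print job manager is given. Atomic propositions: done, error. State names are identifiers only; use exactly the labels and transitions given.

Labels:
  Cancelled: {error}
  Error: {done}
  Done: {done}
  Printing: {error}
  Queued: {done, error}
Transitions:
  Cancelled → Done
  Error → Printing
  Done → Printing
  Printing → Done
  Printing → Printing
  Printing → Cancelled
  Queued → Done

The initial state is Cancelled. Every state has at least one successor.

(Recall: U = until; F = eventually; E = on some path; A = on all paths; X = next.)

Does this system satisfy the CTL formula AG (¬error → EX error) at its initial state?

Holds

States satisfying ¬error → EX error: {Cancelled, Error, Done, Printing, Queued}.
States satisfying AG (¬error → EX error): {Cancelled, Error, Done, Printing, Queued}.
Every state reachable from Cancelled satisfies ¬error → EX error.
Cancelled ∈ Sat(AG (¬error → EX error)).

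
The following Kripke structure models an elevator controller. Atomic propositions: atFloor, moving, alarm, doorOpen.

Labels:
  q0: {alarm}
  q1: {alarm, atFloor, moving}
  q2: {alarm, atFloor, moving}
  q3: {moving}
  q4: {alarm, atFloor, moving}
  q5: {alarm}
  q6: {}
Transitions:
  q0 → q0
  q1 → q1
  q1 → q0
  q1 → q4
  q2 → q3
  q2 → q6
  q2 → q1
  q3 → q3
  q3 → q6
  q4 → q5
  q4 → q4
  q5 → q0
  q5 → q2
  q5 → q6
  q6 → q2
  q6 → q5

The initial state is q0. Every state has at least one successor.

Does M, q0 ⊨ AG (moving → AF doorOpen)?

States satisfying moving → AF doorOpen: {q0, q5, q6}.
States satisfying AG (moving → AF doorOpen): {q0}.
Every state reachable from q0 satisfies moving → AF doorOpen.
q0 ∈ Sat(AG (moving → AF doorOpen)).

Holds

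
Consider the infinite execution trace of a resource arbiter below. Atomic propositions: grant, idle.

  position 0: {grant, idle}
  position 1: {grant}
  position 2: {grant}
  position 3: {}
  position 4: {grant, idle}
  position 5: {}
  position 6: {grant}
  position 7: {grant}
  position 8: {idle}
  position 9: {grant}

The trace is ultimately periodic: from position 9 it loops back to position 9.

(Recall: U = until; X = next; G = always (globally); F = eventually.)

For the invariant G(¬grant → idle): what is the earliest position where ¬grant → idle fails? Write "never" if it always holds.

3

Check ¬grant → idle at each position in order: 0 ✓, 1 ✓, 2 ✓.
At position 3 the labels are {}, so ¬grant → idle is false there. This is the first violation.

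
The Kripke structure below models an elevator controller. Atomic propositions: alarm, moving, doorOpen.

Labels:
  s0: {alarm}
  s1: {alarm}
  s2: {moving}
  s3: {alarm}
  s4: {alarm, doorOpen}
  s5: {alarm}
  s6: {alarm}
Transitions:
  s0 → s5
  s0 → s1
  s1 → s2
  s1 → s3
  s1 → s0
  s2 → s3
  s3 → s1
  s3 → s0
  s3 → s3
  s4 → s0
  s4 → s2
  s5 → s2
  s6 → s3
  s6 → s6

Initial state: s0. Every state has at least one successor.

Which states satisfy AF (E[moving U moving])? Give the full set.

{s2, s5}

States satisfying E[moving U moving]: {s2}.
States satisfying AF (E[moving U moving]): {s2, s5}.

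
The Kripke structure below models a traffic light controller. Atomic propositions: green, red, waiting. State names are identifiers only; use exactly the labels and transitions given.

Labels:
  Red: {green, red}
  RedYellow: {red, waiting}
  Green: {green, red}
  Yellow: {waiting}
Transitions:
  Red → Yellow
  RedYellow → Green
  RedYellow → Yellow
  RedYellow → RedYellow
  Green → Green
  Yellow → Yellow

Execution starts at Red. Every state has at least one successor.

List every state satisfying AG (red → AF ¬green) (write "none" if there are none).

{Red, Yellow}

States satisfying red → AF ¬green: {Red, RedYellow, Yellow}.
States satisfying AG (red → AF ¬green): {Red, Yellow}.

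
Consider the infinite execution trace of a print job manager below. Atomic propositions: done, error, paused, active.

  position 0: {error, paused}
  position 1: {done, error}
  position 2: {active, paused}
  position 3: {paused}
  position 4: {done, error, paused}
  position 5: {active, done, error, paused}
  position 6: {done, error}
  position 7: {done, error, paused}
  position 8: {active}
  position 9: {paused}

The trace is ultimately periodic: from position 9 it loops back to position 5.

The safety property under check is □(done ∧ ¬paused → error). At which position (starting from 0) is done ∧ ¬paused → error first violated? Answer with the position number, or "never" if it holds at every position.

never

done ∧ ¬paused → error holds at every position 0..9, and those are all the positions the trace ever visits, so the invariant □(done ∧ ¬paused → error) is never violated.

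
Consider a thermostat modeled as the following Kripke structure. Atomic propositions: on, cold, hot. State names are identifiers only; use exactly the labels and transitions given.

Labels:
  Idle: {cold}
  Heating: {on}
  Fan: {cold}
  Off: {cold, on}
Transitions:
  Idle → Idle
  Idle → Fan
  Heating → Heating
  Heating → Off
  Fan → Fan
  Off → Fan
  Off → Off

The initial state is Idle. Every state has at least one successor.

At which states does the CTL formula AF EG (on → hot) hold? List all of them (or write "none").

States satisfying EG (on → hot): {Idle, Fan}.
States satisfying AF EG (on → hot): {Idle, Fan}.

{Idle, Fan}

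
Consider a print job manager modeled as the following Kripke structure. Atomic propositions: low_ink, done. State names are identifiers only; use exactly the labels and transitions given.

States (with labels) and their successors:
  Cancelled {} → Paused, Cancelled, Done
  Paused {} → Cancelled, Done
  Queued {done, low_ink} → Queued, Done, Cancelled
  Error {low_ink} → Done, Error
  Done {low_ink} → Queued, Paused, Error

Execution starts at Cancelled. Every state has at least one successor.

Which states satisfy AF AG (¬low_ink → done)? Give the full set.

States satisfying AG (¬low_ink → done): ∅.
States satisfying AF AG (¬low_ink → done): ∅.

none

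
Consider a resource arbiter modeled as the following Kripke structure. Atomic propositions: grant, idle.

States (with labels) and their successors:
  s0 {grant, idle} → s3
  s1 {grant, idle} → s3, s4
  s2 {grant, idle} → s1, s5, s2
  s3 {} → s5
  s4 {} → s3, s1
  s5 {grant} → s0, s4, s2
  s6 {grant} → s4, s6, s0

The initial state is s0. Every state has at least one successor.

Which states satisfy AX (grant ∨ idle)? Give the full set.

{s2, s3}

States satisfying grant ∨ idle: {s0, s1, s2, s5, s6}.
States satisfying AX (grant ∨ idle): {s2, s3}.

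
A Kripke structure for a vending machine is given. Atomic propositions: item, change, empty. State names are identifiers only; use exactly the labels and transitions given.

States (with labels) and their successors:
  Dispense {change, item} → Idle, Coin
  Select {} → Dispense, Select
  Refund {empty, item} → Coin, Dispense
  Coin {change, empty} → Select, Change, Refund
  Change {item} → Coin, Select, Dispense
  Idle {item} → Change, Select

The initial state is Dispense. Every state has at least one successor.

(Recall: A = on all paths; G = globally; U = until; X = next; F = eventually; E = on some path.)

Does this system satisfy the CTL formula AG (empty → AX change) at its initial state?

States satisfying empty → AX change: {Dispense, Select, Refund, Change, Idle}.
States satisfying AG (empty → AX change): ∅.
Coin is reachable from Dispense and violates empty → AX change, so AG fails at Dispense.
Dispense ∉ Sat(AG (empty → AX change)).

No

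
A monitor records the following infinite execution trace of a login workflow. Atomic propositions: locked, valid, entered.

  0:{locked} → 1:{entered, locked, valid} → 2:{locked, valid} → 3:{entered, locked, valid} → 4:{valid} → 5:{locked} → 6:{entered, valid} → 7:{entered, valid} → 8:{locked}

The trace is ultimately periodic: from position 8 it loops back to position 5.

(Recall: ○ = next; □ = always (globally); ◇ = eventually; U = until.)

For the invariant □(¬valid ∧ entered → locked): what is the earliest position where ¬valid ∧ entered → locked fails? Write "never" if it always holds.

¬valid ∧ entered → locked holds at every position 0..8, and those are all the positions the trace ever visits, so the invariant □(¬valid ∧ entered → locked) is never violated.

never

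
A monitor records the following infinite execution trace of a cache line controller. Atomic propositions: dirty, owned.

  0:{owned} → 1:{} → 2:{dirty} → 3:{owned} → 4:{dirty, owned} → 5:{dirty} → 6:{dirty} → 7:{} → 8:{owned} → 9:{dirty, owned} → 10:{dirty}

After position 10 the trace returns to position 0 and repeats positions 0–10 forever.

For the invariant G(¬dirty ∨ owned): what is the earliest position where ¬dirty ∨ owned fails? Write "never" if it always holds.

2

Check ¬dirty ∨ owned at each position in order: 0 ✓, 1 ✓.
At position 2 the labels are {dirty}, so ¬dirty ∨ owned is false there. This is the first violation.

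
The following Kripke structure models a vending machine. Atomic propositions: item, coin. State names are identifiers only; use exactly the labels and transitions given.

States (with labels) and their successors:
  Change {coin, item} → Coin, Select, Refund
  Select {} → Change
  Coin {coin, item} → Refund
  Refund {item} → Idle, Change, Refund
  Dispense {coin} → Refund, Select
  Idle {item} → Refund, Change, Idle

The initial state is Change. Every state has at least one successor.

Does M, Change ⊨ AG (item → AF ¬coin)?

States satisfying item → AF ¬coin: {Change, Select, Coin, Refund, Dispense, Idle}.
States satisfying AG (item → AF ¬coin): {Change, Select, Coin, Refund, Dispense, Idle}.
Every state reachable from Change satisfies item → AF ¬coin.
Change ∈ Sat(AG (item → AF ¬coin)).

Satisfied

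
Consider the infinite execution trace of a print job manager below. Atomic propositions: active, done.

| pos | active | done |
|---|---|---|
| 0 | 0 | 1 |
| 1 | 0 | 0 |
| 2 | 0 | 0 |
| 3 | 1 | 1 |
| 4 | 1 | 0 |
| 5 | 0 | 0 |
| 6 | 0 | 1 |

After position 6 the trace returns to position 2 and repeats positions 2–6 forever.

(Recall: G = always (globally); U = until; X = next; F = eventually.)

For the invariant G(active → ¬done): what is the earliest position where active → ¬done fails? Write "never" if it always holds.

3

Check active → ¬done at each position in order: 0 ✓, 1 ✓, 2 ✓.
At position 3 the labels are {active, done}, so active → ¬done is false there. This is the first violation.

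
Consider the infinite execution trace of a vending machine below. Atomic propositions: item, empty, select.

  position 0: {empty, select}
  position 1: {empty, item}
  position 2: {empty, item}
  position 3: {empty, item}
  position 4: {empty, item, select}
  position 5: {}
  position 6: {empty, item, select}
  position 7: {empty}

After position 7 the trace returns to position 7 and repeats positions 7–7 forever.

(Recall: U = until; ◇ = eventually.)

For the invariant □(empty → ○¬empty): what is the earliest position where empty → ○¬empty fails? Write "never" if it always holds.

At position 0 the labels are {empty, select} and the next position 1 has {empty, item}, so empty → ○¬empty is false there. This is the first violation.

0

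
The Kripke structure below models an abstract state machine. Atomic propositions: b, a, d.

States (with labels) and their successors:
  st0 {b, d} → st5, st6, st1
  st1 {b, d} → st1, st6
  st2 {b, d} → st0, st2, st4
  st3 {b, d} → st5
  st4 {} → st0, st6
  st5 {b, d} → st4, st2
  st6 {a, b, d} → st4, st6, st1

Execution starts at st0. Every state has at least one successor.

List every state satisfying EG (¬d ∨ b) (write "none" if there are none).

{st0, st1, st2, st3, st4, st5, st6}

States satisfying ¬d ∨ b: {st0, st1, st2, st3, st4, st5, st6}.
States satisfying EG (¬d ∨ b): {st0, st1, st2, st3, st4, st5, st6}.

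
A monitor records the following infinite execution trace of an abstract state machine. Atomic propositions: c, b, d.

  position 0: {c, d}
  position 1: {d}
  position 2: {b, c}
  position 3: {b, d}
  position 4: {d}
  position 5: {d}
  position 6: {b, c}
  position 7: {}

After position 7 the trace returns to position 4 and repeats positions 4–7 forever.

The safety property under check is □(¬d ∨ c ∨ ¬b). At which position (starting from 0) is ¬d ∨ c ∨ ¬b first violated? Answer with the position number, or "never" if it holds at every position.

3

Check ¬d ∨ c ∨ ¬b at each position in order: 0 ✓, 1 ✓, 2 ✓.
At position 3 the labels are {b, d}, so ¬d ∨ c ∨ ¬b is false there. This is the first violation.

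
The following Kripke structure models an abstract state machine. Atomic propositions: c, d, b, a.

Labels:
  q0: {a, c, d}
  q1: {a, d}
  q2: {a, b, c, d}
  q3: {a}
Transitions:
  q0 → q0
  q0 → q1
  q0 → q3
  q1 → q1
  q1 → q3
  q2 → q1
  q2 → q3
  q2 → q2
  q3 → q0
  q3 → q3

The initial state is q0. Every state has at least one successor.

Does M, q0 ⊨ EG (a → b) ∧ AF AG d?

States satisfying a → b: {q2}.
States satisfying EG (a → b): {q2}.
States satisfying AG d: ∅.
States satisfying AF AG d: ∅.
States satisfying EG (a → b) ∧ AF AG d: ∅.
q0 ∉ Sat(EG (a → b) ∧ AF AG d).

No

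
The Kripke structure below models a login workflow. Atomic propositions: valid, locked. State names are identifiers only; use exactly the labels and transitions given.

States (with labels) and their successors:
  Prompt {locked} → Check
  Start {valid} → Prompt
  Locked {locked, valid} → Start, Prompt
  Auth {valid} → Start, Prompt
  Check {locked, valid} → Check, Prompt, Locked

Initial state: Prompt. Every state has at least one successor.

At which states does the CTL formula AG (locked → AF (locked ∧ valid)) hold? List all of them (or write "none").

{Prompt, Start, Locked, Auth, Check}

States satisfying locked → AF (locked ∧ valid): {Prompt, Start, Locked, Auth, Check}.
States satisfying AG (locked → AF (locked ∧ valid)): {Prompt, Start, Locked, Auth, Check}.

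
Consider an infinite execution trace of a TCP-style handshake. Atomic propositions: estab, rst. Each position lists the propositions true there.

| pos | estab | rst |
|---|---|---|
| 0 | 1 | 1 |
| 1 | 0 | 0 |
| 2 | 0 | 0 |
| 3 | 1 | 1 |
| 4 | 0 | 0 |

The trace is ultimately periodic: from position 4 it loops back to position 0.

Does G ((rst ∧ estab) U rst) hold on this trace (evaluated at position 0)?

(rst ∧ estab) U rst must hold at every position from 0 onward. It fails at position 1, so G ((rst ∧ estab) U rst) is false.

Violated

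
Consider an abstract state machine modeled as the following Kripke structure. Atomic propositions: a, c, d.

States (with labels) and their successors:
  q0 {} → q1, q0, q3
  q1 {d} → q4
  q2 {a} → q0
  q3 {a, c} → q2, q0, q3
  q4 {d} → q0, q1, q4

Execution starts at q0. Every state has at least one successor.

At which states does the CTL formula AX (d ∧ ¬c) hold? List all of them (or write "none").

{q1}

States satisfying d ∧ ¬c: {q1, q4}.
States satisfying AX (d ∧ ¬c): {q1}.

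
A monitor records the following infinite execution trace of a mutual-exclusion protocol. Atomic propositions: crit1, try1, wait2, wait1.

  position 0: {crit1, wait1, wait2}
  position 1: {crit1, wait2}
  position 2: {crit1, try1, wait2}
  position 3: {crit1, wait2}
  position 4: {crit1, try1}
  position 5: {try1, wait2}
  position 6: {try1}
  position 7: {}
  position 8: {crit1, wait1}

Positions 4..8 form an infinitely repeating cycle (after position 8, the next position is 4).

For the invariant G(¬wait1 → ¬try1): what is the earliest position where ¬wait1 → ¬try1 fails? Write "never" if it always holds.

Check ¬wait1 → ¬try1 at each position in order: 0 ✓, 1 ✓.
At position 2 the labels are {crit1, try1, wait2}, so ¬wait1 → ¬try1 is false there. This is the first violation.

2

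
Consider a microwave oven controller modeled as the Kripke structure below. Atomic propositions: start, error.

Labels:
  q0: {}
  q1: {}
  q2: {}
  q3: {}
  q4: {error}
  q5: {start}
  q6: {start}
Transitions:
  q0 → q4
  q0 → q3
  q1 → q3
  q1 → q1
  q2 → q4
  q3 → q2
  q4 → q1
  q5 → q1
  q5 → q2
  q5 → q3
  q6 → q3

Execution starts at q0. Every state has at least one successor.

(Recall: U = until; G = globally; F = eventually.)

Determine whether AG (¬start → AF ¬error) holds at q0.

States satisfying ¬start → AF ¬error: {q0, q1, q2, q3, q4, q5, q6}.
States satisfying AG (¬start → AF ¬error): {q0, q1, q2, q3, q4, q5, q6}.
Every state reachable from q0 satisfies ¬start → AF ¬error.
q0 ∈ Sat(AG (¬start → AF ¬error)).

Satisfied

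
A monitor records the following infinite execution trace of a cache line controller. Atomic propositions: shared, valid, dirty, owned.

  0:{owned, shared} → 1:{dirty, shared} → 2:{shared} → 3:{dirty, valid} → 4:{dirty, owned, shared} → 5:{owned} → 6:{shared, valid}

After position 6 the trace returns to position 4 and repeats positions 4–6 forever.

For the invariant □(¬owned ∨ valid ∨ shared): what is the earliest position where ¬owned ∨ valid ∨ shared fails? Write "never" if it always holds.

5

Check ¬owned ∨ valid ∨ shared at each position in order: 0 ✓, 1 ✓, 2 ✓, 3 ✓, 4 ✓.
At position 5 the labels are {owned}, so ¬owned ∨ valid ∨ shared is false there. This is the first violation.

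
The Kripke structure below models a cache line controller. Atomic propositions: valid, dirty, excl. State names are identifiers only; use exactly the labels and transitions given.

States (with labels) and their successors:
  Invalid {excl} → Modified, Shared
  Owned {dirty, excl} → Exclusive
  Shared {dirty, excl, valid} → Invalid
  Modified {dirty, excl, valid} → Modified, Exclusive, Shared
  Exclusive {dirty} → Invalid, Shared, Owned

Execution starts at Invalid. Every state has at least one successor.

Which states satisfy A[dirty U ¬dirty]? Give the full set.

{Invalid, Shared}

States satisfying dirty: {Owned, Shared, Modified, Exclusive}.
States satisfying ¬dirty: {Invalid}.
States satisfying A[dirty U ¬dirty]: {Invalid, Shared}.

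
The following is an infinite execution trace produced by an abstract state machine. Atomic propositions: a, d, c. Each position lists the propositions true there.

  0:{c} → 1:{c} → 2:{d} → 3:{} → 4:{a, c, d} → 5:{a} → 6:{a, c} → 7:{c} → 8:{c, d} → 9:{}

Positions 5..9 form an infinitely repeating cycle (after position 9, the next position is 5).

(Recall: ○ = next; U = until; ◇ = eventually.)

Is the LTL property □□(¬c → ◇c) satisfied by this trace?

□(¬c → ◇c) holds at every position 0..9, and those are all positions ever visited, so □□(¬c → ◇c) holds.

Satisfied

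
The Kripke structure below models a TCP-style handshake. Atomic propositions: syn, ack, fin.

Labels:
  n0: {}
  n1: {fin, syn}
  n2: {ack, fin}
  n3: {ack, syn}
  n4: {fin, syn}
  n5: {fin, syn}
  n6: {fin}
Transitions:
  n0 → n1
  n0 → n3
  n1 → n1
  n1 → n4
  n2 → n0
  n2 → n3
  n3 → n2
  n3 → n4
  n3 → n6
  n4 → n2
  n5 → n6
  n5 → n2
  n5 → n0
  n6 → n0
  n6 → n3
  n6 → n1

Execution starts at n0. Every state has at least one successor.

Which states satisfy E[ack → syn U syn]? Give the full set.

{n0, n1, n3, n4, n5, n6}

States satisfying ack → syn: {n0, n1, n3, n4, n5, n6}.
States satisfying syn: {n1, n3, n4, n5}.
States satisfying E[ack → syn U syn]: {n0, n1, n3, n4, n5, n6}.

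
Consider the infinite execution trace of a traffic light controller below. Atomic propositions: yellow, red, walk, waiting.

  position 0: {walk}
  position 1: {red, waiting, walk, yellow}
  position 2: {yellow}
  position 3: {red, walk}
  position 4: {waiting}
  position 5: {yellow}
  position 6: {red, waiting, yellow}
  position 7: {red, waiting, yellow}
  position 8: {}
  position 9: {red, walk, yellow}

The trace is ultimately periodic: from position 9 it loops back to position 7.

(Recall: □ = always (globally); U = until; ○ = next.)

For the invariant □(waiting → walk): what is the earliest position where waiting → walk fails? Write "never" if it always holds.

Check waiting → walk at each position in order: 0 ✓, 1 ✓, 2 ✓, 3 ✓.
At position 4 the labels are {waiting}, so waiting → walk is false there. This is the first violation.

4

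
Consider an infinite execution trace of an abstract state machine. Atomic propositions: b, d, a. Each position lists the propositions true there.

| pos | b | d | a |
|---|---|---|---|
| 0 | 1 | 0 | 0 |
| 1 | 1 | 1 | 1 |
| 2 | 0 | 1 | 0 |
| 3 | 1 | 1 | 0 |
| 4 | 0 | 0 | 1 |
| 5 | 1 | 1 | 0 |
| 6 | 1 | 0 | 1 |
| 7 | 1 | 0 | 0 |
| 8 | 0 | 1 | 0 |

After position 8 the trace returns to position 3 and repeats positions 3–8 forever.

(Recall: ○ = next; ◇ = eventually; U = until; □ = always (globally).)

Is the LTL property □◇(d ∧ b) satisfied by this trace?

◇(d ∧ b) holds at every position 0..8, and those are all positions ever visited, so □◇(d ∧ b) holds.

Yes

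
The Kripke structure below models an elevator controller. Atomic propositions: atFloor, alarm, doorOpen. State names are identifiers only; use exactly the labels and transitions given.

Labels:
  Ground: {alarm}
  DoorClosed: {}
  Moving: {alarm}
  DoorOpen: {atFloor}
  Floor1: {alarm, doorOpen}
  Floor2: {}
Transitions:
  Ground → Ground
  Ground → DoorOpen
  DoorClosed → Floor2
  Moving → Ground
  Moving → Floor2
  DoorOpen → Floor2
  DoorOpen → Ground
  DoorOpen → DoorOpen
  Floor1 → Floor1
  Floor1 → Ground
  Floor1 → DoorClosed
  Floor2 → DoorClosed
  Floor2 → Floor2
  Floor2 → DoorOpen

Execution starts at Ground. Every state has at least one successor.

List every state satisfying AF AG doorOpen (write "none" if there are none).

none

States satisfying AG doorOpen: ∅.
States satisfying AF AG doorOpen: ∅.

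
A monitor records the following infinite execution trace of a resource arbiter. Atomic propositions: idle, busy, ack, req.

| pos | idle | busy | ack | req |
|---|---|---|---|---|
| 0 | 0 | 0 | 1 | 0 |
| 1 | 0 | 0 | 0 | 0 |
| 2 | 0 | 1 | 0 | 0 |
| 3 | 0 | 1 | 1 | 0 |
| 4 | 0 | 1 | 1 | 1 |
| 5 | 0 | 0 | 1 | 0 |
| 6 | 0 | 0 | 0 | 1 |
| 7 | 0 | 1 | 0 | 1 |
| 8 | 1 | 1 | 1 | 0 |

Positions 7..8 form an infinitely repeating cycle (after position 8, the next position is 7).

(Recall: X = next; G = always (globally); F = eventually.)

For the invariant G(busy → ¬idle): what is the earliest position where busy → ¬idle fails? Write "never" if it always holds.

Check busy → ¬idle at each position in order: 0 ✓, 1 ✓, 2 ✓, 3 ✓, 4 ✓, 5 ✓, 6 ✓, 7 ✓.
At position 8 the labels are {ack, busy, idle}, so busy → ¬idle is false there. This is the first violation.

8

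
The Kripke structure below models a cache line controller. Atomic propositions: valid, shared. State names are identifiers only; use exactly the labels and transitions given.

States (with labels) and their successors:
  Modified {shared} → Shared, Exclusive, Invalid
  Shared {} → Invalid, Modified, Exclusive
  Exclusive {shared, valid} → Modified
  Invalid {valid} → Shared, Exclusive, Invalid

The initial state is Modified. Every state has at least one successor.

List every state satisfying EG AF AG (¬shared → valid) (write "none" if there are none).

States satisfying AF AG (¬shared → valid): ∅.
States satisfying EG AF AG (¬shared → valid): ∅.

none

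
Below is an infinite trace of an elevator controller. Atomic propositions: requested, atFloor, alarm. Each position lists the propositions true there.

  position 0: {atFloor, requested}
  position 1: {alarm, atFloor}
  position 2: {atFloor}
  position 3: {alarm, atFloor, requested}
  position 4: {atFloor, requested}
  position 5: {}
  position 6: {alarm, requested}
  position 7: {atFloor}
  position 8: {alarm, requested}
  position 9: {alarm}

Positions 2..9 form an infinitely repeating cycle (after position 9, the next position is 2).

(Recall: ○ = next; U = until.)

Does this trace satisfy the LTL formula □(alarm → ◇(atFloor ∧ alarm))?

alarm → ◇(atFloor ∧ alarm) holds at every position 0..9, and those are all positions ever visited, so □(alarm → ◇(atFloor ∧ alarm)) holds.
Positions where alarm holds: 1, 3, 6, 8, 9.
Check ◇(atFloor ∧ alarm) at each: 1→ok, 3→ok, 6→ok, 8→ok, 9→ok.

Holds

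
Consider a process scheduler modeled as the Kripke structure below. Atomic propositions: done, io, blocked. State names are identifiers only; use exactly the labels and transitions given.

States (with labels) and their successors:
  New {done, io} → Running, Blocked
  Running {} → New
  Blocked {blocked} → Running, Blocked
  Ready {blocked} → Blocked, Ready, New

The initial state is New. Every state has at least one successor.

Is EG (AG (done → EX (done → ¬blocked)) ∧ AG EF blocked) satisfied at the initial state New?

Holds

States satisfying AG (done → EX (done → ¬blocked)) ∧ AG EF blocked: {New, Running, Blocked, Ready}.
States satisfying EG (AG (done → EX (done → ¬blocked)) ∧ AG EF blocked): {New, Running, Blocked, Ready}.
New ∈ Sat(EG (AG (done → EX (done → ¬blocked)) ∧ AG EF blocked)).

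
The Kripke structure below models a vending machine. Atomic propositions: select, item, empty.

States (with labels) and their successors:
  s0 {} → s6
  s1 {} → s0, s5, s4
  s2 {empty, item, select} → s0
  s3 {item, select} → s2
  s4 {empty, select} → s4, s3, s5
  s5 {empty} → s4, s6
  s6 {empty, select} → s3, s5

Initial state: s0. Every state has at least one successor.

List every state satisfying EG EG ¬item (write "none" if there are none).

{s0, s1, s4, s5, s6}

States satisfying EG ¬item: {s0, s1, s4, s5, s6}.
States satisfying EG EG ¬item: {s0, s1, s4, s5, s6}.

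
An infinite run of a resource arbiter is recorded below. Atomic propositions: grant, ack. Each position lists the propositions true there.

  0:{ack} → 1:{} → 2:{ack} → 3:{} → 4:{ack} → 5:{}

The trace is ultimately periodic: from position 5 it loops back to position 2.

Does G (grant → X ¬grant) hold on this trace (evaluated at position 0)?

Yes

grant → X ¬grant holds at every position 0..5, and those are all positions ever visited, so G (grant → X ¬grant) holds.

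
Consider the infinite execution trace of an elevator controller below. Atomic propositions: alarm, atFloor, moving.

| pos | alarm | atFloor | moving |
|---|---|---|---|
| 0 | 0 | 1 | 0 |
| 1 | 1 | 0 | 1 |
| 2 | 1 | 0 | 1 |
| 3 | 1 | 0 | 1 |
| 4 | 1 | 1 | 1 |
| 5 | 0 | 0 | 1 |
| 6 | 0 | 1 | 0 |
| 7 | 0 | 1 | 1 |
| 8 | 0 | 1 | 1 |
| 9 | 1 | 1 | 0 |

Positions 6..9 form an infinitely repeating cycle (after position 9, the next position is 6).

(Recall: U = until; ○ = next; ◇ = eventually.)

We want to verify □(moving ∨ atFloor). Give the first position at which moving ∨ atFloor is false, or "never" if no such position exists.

never

moving ∨ atFloor holds at every position 0..9, and those are all the positions the trace ever visits, so the invariant □(moving ∨ atFloor) is never violated.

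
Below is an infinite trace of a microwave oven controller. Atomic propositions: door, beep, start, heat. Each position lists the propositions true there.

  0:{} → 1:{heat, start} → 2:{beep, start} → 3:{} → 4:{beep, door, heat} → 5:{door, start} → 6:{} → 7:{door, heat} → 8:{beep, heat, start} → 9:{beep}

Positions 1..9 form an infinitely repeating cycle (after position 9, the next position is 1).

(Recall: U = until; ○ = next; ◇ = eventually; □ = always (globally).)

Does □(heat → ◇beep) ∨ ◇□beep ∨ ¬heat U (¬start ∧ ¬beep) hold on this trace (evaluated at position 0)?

Holds

Walking from position 0: ¬start ∧ ¬beep first holds at position 0, and ¬heat holds at every earlier position along the way, so ¬heat U (¬start ∧ ¬beep) holds.
At position 0: □(heat → ◇beep) ∨ ◇□beep is true; ¬heat U (¬start ∧ ¬beep) is true; so □(heat → ◇beep) ∨ ◇□beep ∨ ¬heat U (¬start ∧ ¬beep) is true.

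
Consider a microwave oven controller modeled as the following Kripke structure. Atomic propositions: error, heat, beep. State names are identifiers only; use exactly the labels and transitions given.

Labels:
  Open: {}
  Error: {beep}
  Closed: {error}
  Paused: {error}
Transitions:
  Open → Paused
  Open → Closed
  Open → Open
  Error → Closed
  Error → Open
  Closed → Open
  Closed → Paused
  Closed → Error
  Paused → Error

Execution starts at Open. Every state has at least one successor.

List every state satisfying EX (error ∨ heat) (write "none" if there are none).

{Open, Error, Closed}

States satisfying error ∨ heat: {Closed, Paused}.
States satisfying EX (error ∨ heat): {Open, Error, Closed}.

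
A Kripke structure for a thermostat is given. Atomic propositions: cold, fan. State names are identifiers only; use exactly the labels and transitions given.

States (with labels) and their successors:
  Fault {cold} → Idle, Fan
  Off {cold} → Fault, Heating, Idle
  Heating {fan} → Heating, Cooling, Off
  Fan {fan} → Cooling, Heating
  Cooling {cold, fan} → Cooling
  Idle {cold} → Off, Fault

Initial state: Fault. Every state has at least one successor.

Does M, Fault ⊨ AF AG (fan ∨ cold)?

Holds

States satisfying AG (fan ∨ cold): {Fault, Off, Heating, Fan, Cooling, Idle}.
States satisfying AF AG (fan ∨ cold): {Fault, Off, Heating, Fan, Cooling, Idle}.
Fault ∈ Sat(AF AG (fan ∨ cold)).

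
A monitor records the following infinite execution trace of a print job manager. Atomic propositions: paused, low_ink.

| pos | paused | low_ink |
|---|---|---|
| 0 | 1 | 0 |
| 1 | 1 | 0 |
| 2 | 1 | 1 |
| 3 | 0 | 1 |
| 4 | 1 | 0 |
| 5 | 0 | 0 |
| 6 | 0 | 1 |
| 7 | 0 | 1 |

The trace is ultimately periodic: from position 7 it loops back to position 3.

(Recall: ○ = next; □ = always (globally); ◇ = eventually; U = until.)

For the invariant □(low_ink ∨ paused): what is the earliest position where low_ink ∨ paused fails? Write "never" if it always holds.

Check low_ink ∨ paused at each position in order: 0 ✓, 1 ✓, 2 ✓, 3 ✓, 4 ✓.
At position 5 the labels are {}, so low_ink ∨ paused is false there. This is the first violation.

5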